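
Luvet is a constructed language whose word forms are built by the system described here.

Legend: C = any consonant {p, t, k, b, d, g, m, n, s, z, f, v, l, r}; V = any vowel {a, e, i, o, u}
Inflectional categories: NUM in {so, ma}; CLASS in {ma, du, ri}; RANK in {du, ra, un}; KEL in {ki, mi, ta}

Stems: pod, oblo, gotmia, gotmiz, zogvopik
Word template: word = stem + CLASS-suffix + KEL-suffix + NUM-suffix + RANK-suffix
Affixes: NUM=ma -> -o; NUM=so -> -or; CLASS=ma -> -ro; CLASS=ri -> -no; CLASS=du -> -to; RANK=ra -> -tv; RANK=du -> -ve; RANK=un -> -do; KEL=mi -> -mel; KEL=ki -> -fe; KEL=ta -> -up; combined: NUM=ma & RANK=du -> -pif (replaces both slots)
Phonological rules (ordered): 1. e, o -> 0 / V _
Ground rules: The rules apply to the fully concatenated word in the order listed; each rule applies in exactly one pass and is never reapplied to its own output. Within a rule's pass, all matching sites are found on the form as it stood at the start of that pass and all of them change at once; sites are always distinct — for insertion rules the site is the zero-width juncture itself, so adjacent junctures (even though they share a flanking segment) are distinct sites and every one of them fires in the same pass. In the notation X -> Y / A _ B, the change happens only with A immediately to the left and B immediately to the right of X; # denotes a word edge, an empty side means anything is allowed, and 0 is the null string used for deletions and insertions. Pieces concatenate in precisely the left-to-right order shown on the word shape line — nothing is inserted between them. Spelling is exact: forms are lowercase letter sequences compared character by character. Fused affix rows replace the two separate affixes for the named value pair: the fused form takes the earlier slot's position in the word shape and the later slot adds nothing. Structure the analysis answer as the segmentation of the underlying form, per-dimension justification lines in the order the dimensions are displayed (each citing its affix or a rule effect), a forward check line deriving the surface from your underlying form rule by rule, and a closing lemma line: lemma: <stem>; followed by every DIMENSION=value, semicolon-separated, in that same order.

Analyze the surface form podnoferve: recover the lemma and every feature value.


underlying: pod-no-fe-or-ve
NUM=so - signalled by the affix -or
CLASS=ri - signalled by the affix -no
RANK=du - signalled by the affix -ve
KEL=ki - signalled by the affix -fe
check: podnofeorve -> podnoferve
lemma: pod; NUM=so; CLASS=ri; RANK=du; KEL=ki


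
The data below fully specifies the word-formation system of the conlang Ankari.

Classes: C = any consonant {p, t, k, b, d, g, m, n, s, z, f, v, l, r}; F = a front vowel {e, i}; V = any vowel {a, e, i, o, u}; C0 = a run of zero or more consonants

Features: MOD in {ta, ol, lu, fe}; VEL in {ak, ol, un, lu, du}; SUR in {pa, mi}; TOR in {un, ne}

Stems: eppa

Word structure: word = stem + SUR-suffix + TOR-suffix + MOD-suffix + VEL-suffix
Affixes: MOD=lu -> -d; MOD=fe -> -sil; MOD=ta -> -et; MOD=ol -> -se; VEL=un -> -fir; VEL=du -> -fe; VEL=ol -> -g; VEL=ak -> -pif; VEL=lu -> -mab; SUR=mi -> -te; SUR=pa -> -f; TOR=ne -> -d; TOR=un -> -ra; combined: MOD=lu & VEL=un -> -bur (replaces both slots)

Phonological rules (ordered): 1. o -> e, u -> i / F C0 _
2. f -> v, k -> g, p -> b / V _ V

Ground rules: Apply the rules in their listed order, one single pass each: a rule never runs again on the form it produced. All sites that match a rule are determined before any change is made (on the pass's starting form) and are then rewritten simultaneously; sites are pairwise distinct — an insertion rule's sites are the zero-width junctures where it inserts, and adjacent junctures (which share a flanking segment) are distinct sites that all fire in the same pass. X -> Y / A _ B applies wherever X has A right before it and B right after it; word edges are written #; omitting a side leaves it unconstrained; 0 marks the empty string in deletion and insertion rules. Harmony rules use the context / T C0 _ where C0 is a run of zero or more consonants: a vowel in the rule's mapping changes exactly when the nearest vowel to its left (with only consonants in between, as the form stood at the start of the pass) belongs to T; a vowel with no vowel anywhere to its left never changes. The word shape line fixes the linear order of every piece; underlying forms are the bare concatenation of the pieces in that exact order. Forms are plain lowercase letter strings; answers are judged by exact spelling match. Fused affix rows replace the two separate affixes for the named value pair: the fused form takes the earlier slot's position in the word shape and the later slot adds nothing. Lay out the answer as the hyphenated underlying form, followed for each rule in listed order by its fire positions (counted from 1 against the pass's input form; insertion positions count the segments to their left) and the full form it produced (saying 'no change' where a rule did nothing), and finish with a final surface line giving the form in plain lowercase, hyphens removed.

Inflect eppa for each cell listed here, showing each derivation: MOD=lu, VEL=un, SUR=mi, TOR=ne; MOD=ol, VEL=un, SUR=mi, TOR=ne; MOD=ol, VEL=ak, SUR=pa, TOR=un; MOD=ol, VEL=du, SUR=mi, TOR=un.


cell MOD=lu, VEL=un, SUR=mi, TOR=ne:
underlying: eppa-te-d-bur
1. o -> e, u -> i / F C0 _: fires at position(s) 9: eppatedbir
2. f -> v, k -> g, p -> b / V _ V: no change
surface: eppatedbir

cell MOD=ol, VEL=un, SUR=mi, TOR=ne:
underlying: eppa-te-d-se-fir
1. o -> e, u -> i / F C0 _: no change
2. f -> v, k -> g, p -> b / V _ V: fires at position(s) 10: eppatedsevir
surface: eppatedsevir

cell MOD=ol, VEL=ak, SUR=pa, TOR=un:
underlying: eppa-f-ra-se-pif
1. o -> e, u -> i / F C0 _: no change
2. f -> v, k -> g, p -> b / V _ V: fires at position(s) 10: eppafrasebif
surface: eppafrasebif

cell MOD=ol, VEL=du, SUR=mi, TOR=un:
underlying: eppa-te-ra-se-fe
1. o -> e, u -> i / F C0 _: no change
2. f -> v, k -> g, p -> b / V _ V: fires at position(s) 11: eppateraseve
surface: eppateraseve


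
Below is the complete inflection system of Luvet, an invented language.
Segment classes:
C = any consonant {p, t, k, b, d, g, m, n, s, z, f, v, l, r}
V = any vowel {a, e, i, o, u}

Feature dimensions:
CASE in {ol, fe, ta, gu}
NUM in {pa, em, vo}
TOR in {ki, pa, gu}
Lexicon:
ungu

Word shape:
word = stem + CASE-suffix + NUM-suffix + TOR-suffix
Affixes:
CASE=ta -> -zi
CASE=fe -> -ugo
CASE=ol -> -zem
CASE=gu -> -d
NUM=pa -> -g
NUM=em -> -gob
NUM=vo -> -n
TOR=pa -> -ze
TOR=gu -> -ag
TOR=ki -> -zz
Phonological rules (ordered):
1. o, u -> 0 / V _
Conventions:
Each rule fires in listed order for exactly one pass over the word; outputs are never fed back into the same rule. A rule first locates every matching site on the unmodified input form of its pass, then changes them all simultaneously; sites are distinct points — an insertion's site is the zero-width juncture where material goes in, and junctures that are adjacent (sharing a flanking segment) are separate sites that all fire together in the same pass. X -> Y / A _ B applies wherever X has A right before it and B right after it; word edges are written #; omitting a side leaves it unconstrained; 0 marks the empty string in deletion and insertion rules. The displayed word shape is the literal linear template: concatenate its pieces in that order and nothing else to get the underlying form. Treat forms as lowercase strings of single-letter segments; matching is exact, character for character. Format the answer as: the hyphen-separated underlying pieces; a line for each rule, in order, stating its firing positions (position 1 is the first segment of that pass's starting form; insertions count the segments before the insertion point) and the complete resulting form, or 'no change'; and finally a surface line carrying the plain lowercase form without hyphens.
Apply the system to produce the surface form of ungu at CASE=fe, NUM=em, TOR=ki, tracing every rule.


underlying: ungu-ugo-gob-zz
1. o, u -> 0 / V _: fires at position(s) 5: ungugogobzz
surface: ungugogobzz


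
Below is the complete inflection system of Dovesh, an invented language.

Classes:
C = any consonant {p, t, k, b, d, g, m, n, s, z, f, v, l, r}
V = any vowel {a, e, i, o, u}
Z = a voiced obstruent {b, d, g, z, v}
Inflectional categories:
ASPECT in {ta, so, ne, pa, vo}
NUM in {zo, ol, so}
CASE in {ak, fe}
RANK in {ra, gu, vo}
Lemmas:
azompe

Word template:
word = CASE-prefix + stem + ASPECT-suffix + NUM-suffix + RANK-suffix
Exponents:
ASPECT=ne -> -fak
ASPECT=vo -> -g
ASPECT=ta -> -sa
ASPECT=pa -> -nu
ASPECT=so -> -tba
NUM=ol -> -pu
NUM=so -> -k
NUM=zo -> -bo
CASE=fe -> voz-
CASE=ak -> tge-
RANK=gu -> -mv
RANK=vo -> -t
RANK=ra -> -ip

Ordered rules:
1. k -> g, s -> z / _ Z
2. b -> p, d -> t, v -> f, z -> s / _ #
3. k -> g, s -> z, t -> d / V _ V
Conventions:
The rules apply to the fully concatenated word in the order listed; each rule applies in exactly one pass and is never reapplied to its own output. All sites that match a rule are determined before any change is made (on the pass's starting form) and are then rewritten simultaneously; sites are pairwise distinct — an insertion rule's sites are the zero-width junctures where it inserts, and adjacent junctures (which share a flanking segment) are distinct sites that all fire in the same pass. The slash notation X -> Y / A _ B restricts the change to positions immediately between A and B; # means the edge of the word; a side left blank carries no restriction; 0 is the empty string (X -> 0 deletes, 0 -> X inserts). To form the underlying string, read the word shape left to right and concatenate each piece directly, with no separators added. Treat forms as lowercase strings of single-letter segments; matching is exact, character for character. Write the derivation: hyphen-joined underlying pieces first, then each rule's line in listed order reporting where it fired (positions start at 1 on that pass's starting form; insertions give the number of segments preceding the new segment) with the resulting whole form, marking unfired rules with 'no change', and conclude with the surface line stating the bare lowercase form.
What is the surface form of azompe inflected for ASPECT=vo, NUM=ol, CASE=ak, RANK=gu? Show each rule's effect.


underlying: tge-azompe-g-pu-mv
1. k -> g, s -> z / _ Z: no change
2. b -> p, d -> t, v -> f, z -> s / _ #: fires at position(s) 14: tgeazompegpumf
3. k -> g, s -> z, t -> d / V _ V: no change
surface: tgeazompegpumf


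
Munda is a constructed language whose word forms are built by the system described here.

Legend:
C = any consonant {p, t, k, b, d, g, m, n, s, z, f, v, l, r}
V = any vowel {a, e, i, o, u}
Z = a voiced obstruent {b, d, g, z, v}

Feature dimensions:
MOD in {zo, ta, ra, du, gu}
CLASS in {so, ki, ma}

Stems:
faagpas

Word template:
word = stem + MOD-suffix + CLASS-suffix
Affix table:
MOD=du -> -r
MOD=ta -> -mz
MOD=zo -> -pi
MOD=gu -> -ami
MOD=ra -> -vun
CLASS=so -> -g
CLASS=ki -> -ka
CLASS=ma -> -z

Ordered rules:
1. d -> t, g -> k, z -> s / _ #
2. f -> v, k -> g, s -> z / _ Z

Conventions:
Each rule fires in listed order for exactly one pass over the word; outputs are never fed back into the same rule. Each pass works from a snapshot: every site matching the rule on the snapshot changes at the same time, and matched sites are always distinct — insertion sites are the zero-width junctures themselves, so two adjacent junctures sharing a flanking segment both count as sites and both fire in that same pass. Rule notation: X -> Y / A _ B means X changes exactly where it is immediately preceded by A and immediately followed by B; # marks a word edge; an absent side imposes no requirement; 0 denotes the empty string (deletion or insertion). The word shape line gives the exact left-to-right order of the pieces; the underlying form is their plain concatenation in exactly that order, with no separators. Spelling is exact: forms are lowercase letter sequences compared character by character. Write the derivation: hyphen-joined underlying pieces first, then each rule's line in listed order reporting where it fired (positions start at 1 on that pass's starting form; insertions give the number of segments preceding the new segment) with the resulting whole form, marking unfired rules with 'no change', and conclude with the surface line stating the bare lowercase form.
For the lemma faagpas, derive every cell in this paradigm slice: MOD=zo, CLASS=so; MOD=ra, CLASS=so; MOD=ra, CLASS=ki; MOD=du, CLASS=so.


cell MOD=zo, CLASS=so:
underlying: faagpas-pi-g
1. d -> t, g -> k, z -> s / _ #: fires at position(s) 10: faagpaspik
2. f -> v, k -> g, s -> z / _ Z: no change
surface: faagpaspik

cell MOD=ra, CLASS=so:
underlying: faagpas-vun-g
1. d -> t, g -> k, z -> s / _ #: fires at position(s) 11: faagpasvunk
2. f -> v, k -> g, s -> z / _ Z: fires at position(s) 7: faagpazvunk
surface: faagpazvunk

cell MOD=ra, CLASS=ki:
underlying: faagpas-vun-ka
1. d -> t, g -> k, z -> s / _ #: no change
2. f -> v, k -> g, s -> z / _ Z: fires at position(s) 7: faagpazvunka
surface: faagpazvunka

cell MOD=du, CLASS=so:
underlying: faagpas-r-g
1. d -> t, g -> k, z -> s / _ #: fires at position(s) 9: faagpasrk
2. f -> v, k -> g, s -> z / _ Z: no change
surface: faagpasrk


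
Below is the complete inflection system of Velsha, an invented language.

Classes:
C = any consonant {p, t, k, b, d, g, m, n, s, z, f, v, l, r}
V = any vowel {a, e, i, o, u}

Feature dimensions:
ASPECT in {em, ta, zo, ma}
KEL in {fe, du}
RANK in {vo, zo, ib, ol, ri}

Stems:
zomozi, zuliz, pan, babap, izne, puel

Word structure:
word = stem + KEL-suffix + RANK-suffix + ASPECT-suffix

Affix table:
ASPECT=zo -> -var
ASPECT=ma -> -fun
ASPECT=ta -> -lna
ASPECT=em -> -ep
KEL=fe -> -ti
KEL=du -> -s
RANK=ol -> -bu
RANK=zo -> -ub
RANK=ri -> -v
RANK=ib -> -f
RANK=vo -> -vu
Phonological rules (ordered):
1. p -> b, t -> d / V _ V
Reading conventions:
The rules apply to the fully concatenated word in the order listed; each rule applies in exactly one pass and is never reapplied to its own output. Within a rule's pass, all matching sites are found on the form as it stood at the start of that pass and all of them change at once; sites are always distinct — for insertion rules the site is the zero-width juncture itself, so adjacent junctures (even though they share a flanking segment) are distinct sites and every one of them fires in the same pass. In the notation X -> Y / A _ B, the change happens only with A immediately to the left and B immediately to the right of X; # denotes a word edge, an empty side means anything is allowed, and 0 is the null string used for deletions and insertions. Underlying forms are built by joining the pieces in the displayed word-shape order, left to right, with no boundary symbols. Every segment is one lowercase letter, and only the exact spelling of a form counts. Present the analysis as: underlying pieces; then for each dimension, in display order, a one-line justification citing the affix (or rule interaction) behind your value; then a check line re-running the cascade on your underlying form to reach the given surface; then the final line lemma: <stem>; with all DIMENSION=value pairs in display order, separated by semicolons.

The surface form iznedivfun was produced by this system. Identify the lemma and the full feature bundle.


underlying: izne-ti-v-fun
ASPECT=ma - signalled by the affix -fun
KEL=fe - signalled by the affix -ti
RANK=ri - signalled by the affix -v
check: iznetivfun -> iznedivfun
lemma: izne; ASPECT=ma; KEL=fe; RANK=ri


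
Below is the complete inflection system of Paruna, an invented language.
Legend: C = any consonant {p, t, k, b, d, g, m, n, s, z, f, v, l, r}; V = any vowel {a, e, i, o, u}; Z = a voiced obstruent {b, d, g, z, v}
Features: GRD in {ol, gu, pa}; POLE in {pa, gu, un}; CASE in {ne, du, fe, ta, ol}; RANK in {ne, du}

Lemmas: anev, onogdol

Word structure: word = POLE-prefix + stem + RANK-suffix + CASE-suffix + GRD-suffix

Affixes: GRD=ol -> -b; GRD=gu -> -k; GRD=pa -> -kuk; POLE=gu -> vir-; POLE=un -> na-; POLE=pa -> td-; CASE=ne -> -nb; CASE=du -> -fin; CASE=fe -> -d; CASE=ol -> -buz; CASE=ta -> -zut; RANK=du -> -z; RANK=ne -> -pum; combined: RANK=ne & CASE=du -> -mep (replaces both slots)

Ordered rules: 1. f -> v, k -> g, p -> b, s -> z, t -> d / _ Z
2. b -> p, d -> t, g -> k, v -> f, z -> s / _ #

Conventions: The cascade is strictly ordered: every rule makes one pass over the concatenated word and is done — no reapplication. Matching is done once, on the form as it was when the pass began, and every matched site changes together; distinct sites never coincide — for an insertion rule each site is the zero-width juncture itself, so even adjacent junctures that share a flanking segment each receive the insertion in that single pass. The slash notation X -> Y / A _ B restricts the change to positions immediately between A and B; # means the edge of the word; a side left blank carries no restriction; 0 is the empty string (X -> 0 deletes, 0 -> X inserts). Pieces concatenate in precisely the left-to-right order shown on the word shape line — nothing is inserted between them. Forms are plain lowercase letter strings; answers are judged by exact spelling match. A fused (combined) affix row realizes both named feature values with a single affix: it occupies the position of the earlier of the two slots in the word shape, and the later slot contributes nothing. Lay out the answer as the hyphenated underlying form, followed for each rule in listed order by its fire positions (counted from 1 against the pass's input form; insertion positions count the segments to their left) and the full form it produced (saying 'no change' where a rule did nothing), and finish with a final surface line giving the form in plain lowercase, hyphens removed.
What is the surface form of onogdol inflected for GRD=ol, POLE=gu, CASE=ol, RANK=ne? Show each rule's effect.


underlying: vir-onogdol-pum-buz-b
1. f -> v, k -> g, p -> b, s -> z, t -> d / _ Z: no change
2. b -> p, d -> t, g -> k, v -> f, z -> s / _ #: fires at position(s) 17: vironogdolpumbuzp
surface: vironogdolpumbuzp


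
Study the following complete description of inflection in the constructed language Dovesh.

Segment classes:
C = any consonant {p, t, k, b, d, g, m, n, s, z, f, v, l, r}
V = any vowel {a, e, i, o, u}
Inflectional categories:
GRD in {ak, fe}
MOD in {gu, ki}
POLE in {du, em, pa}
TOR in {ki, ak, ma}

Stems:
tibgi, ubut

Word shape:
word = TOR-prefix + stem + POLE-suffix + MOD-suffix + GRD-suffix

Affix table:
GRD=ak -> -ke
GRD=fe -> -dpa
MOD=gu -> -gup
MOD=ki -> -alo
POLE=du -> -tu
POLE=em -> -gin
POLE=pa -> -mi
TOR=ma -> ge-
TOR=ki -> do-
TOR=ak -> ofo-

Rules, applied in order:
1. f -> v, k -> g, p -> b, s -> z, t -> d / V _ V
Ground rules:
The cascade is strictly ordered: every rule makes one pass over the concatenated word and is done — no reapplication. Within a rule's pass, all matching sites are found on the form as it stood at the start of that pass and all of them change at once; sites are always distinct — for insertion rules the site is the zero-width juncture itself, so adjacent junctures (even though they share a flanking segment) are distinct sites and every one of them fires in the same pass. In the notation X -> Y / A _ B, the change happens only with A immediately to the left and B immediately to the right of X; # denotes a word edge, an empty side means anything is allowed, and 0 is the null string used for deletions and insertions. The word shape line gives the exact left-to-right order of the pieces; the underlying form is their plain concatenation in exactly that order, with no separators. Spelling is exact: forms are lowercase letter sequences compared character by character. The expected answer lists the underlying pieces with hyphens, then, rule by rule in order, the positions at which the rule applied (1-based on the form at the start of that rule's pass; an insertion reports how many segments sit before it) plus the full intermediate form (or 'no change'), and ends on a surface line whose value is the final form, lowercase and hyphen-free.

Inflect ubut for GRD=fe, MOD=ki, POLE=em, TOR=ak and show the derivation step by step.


underlying: ofo-ubut-gin-alo-dpa
1. f -> v, k -> g, p -> b, s -> z, t -> d / V _ V: fires at position(s) 2: ovoubutginalodpa
surface: ovoubutginalodpa


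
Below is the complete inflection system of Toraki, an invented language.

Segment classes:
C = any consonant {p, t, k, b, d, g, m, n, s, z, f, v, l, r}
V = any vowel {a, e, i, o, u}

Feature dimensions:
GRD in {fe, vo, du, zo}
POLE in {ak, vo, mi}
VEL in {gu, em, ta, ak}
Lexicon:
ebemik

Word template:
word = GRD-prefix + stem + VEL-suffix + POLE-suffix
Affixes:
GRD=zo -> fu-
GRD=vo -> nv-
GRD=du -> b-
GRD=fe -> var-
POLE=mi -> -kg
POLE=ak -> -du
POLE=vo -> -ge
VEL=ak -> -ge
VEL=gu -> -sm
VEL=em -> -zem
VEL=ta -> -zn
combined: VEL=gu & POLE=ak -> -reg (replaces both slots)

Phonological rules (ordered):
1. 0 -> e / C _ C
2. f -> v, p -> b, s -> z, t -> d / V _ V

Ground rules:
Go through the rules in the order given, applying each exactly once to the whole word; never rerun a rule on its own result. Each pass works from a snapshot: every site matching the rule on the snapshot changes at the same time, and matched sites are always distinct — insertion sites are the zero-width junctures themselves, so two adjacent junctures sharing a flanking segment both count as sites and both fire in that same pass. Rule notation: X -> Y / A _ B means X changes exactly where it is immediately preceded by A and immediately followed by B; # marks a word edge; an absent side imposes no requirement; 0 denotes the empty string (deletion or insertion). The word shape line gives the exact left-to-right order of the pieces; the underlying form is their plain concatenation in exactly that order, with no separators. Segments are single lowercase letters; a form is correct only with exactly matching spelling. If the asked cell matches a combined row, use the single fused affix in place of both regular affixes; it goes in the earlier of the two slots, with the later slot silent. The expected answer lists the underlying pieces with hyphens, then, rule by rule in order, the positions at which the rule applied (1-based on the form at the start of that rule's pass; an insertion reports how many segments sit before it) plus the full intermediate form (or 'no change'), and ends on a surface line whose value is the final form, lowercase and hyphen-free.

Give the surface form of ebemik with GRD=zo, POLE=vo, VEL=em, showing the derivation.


underlying: fu-ebemik-zem-ge
1. 0 -> e / C _ C: inserts after position(s) 8, 11: fuebemikezemege
2. f -> v, p -> b, s -> z, t -> d / V _ V: no change
surface: fuebemikezemege


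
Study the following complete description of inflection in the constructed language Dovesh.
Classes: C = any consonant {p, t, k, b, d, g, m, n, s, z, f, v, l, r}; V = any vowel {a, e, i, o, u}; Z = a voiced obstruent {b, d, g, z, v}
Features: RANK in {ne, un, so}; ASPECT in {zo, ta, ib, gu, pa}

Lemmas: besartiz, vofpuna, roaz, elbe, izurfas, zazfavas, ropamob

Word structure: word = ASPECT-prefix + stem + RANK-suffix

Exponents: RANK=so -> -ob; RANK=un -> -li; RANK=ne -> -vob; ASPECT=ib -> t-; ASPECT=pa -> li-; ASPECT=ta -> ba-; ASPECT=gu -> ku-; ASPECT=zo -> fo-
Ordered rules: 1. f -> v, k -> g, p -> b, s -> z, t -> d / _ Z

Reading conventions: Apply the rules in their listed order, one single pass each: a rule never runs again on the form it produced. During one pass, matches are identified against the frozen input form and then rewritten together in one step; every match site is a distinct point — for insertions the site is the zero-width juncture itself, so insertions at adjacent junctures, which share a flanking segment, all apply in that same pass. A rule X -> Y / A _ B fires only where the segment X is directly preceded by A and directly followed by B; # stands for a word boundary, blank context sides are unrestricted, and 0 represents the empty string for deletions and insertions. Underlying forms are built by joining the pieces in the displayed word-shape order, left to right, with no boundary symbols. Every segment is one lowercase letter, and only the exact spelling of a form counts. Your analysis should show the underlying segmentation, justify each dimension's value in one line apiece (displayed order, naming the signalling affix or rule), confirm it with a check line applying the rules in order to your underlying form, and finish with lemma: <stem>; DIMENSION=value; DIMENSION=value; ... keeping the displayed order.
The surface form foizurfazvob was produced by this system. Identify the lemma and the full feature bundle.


underlying: fo-izurfas-vob
RANK=ne - signalled by the affix -vob
ASPECT=zo - signalled by the affix fo-
check: foizurfasvob -> foizurfazvob
lemma: izurfas; RANK=ne; ASPECT=zo


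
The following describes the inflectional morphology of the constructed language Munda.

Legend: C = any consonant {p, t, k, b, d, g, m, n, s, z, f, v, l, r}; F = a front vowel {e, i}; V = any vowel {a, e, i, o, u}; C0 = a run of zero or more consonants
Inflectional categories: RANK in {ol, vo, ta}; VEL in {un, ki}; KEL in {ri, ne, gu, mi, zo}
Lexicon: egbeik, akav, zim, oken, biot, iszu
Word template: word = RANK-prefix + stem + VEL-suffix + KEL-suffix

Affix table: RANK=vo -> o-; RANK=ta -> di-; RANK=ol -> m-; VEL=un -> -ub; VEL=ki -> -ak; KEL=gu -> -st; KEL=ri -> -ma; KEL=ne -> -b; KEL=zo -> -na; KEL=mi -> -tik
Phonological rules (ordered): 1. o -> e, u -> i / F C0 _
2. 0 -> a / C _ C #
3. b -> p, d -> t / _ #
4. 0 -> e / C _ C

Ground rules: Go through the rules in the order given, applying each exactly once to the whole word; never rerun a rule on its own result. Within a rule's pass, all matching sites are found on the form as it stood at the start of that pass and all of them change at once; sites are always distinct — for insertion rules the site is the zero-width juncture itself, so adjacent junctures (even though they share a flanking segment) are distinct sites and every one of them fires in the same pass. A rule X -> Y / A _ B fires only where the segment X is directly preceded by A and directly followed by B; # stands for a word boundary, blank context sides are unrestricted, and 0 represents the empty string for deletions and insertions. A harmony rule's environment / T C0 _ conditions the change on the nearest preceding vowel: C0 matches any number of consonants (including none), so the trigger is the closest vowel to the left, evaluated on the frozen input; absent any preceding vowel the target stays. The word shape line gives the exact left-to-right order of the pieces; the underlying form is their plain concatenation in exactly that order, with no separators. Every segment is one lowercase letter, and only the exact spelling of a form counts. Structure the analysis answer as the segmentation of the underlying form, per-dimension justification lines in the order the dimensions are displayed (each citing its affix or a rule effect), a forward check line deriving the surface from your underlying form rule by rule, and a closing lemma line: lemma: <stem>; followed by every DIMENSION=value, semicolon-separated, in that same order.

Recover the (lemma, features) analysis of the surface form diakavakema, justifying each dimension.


underlying: di-akav-ak-ma
RANK=ta - signalled by the affix di-
VEL=ki - signalled by the affix -ak
KEL=ri - signalled by the affix -ma
check: diakavakma -> diakavakma -> diakavakma -> diakavakma -> diakavakema
lemma: akav; RANK=ta; VEL=ki; KEL=ri


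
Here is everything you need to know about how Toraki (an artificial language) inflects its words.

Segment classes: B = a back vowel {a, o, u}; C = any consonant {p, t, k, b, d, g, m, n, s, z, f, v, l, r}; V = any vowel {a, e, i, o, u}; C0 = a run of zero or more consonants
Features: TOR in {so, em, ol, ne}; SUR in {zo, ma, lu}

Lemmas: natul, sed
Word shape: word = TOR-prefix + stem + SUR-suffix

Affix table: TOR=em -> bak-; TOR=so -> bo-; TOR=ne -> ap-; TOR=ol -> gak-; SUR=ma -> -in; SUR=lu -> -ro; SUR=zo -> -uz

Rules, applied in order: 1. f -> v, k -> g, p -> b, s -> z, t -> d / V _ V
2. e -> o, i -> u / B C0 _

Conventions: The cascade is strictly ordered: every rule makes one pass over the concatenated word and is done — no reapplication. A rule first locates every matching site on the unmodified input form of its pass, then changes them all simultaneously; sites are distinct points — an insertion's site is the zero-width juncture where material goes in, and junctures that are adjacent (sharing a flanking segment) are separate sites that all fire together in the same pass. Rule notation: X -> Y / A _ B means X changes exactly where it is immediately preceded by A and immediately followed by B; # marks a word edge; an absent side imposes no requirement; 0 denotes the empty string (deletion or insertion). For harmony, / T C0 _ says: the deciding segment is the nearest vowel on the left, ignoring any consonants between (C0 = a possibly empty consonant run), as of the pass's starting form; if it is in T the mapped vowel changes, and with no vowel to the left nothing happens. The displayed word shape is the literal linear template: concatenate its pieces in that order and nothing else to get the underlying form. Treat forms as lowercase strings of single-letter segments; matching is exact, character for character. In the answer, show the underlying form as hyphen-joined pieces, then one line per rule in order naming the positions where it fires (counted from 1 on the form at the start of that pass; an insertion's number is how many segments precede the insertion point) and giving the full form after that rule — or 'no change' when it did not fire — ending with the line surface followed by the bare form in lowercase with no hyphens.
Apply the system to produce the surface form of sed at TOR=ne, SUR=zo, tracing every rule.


underlying: ap-sed-uz
1. f -> v, k -> g, p -> b, s -> z, t -> d / V _ V: no change
2. e -> o, i -> u / B C0 _: fires at position(s) 4: apsoduz
surface: apsoduz


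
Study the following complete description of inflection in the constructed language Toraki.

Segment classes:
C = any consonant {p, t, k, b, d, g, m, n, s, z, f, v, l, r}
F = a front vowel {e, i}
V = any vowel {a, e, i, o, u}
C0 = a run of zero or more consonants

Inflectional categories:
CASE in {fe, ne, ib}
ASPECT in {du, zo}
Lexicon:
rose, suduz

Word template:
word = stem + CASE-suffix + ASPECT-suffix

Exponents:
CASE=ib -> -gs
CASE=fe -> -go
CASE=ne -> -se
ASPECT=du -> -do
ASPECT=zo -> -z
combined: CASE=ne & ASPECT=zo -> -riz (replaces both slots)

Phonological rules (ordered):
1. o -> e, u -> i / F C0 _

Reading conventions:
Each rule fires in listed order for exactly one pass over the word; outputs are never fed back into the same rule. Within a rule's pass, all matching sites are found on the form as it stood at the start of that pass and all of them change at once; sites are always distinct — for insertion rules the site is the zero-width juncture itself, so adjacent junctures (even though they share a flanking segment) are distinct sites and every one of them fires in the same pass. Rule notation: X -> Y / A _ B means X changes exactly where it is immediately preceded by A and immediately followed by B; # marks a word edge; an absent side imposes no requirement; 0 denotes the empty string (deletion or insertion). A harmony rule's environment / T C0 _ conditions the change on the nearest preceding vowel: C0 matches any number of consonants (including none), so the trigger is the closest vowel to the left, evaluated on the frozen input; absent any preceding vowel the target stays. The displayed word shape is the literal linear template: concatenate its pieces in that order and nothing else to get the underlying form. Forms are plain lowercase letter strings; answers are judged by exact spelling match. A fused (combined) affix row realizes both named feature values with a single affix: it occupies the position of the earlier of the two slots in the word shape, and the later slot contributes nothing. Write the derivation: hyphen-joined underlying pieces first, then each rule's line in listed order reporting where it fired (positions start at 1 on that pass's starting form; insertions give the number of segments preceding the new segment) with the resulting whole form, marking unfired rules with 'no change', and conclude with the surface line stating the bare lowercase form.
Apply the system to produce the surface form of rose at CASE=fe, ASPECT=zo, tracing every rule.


underlying: rose-go-z
1. o -> e, u -> i / F C0 _: fires at position(s) 6: rosegez
surface: rosegez


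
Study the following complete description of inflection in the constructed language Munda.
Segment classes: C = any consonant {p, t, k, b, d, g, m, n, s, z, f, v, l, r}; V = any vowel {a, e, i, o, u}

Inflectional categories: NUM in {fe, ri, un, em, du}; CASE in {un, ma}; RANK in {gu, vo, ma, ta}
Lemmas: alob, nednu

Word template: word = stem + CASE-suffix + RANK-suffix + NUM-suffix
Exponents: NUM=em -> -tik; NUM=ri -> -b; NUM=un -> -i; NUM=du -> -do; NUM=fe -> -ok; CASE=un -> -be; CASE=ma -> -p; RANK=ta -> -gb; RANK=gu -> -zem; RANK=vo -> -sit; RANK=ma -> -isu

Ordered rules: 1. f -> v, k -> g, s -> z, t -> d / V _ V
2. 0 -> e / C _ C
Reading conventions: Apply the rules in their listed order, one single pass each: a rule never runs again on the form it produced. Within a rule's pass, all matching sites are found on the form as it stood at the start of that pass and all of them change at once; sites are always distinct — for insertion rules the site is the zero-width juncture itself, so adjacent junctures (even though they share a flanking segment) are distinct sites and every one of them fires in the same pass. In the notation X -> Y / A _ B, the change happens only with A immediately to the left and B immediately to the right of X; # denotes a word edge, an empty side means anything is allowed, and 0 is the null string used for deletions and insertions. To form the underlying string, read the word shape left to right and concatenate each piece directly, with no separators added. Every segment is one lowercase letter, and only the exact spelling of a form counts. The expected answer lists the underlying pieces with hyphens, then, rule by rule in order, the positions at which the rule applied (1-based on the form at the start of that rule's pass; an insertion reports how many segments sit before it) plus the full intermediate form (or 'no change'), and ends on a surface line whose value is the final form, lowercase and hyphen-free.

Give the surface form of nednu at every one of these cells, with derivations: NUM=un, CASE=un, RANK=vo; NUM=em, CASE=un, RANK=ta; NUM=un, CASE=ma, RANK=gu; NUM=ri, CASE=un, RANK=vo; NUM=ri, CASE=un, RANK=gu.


cell NUM=un, CASE=un, RANK=vo:
underlying: nednu-be-sit-i
1. f -> v, k -> g, s -> z, t -> d / V _ V: fires at position(s) 8, 10: nednubezidi
2. 0 -> e / C _ C: inserts after position(s) 3: nedenubezidi
surface: nedenubezidi

cell NUM=em, CASE=un, RANK=ta:
underlying: nednu-be-gb-tik
1. f -> v, k -> g, s -> z, t -> d / V _ V: no change
2. 0 -> e / C _ C: inserts after position(s) 3, 8, 9: nedenubegebetik
surface: nedenubegebetik

cell NUM=un, CASE=ma, RANK=gu:
underlying: nednu-p-zem-i
1. f -> v, k -> g, s -> z, t -> d / V _ V: no change
2. 0 -> e / C _ C: inserts after position(s) 3, 6: nedenupezemi
surface: nedenupezemi

cell NUM=ri, CASE=un, RANK=vo:
underlying: nednu-be-sit-b
1. f -> v, k -> g, s -> z, t -> d / V _ V: fires at position(s) 8: nednubezitb
2. 0 -> e / C _ C: inserts after position(s) 3, 10: nedenubeziteb
surface: nedenubeziteb

cell NUM=ri, CASE=un, RANK=gu:
underlying: nednu-be-zem-b
1. f -> v, k -> g, s -> z, t -> d / V _ V: no change
2. 0 -> e / C _ C: inserts after position(s) 3, 10: nedenubezemeb
surface: nedenubezemeb


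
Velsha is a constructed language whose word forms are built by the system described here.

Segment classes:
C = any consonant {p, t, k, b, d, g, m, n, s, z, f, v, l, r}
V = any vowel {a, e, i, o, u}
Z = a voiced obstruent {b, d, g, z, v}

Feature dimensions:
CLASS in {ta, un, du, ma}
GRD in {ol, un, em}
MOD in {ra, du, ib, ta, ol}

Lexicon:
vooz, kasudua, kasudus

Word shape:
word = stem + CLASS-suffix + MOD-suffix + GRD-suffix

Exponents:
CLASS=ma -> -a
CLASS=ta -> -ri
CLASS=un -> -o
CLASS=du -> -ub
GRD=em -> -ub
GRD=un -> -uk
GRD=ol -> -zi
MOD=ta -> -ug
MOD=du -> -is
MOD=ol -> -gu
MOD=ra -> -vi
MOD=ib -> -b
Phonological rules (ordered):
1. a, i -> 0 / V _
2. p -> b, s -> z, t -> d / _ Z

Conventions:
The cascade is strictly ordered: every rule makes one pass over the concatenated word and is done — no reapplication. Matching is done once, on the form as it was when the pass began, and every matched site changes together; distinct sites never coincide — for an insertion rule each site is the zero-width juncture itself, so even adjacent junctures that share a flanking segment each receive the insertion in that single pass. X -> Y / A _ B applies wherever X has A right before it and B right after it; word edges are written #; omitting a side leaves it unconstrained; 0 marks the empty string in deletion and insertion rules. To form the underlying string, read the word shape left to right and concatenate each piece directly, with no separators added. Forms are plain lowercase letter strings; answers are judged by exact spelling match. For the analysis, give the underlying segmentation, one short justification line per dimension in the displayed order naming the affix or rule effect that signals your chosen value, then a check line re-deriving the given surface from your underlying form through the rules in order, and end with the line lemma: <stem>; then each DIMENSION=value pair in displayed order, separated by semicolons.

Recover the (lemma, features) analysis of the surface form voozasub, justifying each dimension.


underlying: vooz-a-is-ub
CLASS=ma - signalled by the affix -a
GRD=em - signalled by the affix -ub
MOD=du - signalled by the affix -is
check: voozaisub -> voozasub -> voozasub
lemma: vooz; CLASS=ma; GRD=em; MOD=du


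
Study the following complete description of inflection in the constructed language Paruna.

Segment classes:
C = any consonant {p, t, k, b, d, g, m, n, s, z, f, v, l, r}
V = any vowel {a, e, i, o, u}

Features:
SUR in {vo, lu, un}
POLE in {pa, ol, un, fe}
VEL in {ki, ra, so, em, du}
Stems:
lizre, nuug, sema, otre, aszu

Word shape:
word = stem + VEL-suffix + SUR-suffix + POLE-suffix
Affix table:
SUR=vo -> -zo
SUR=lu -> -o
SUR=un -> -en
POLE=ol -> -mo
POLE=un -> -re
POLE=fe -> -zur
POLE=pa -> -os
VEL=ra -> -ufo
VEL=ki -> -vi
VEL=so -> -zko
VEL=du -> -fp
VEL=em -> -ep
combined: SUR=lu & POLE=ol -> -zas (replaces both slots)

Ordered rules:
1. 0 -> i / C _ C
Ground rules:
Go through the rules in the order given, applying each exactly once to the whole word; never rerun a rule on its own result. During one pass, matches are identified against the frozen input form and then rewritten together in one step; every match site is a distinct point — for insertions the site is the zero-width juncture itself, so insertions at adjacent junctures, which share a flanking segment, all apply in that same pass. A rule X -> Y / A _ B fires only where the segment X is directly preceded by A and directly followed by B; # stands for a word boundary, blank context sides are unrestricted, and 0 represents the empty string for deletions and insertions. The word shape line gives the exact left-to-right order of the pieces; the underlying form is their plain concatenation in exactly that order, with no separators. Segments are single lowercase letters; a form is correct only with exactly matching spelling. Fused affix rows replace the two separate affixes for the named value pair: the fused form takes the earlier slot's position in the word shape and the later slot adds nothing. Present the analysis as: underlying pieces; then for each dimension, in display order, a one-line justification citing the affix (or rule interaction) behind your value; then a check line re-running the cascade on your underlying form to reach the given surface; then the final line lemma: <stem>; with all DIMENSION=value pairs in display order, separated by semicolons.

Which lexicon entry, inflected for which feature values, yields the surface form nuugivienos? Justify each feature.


underlying: nuug-vi-en-os
SUR=un - signalled by the affix -en
POLE=pa - signalled by the affix -os
VEL=ki - signalled by the affix -vi
check: nuugvienos -> nuugivienos
lemma: nuug; SUR=un; POLE=pa; VEL=ki
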